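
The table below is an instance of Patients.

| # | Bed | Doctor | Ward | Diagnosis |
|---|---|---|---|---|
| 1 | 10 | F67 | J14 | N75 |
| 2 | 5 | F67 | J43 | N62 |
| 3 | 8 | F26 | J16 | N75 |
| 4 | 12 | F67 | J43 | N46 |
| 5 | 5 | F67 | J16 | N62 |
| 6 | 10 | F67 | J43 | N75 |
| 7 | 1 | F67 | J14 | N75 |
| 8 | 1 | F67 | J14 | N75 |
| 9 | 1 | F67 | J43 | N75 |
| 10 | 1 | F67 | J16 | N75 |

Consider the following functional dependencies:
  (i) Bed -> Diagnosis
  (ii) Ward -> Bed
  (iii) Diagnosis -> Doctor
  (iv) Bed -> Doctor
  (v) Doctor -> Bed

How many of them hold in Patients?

(i) Bed -> Diagnosis: every LHS value maps to a single RHS value — holds.
(ii) Ward -> Bed: Ward=J14: rows 1, 7, 8 → Bed takes values {10, 1} — violation; Ward=J43: rows 2, 4, 6, 9 → Bed takes values {5, 12, 10, 1} — violation; Ward=J16: rows 3, 5, 10 → Bed takes values {8, 5, 1} — violation — fails.
(iii) Diagnosis -> Doctor: Diagnosis=N75: rows 1, 3, 6, 7, 8, 9, 10 → Doctor takes values {F67, F26} — violation — fails.
(iv) Bed -> Doctor: every LHS value maps to a single RHS value — holds.
(v) Doctor -> Bed: Doctor=F67: rows 1, 2, 4, 5, 6, 7, 8, 9, 10 → Bed takes values {10, 5, 12, 1} — violation — fails.
2 of the 5 dependencies hold.

2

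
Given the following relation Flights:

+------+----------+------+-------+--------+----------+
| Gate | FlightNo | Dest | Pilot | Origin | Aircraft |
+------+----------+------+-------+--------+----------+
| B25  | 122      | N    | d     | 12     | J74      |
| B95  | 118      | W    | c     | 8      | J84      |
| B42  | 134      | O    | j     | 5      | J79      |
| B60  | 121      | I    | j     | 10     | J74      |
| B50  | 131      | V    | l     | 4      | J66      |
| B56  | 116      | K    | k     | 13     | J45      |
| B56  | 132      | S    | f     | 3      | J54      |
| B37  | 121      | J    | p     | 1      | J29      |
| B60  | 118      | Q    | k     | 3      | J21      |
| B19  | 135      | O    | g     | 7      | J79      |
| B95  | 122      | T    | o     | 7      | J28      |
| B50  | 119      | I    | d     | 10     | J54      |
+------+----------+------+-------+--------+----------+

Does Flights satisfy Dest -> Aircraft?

No

Dest=N: 1 row → Aircraft = J74 ✓
Dest=W: 1 row → Aircraft = J84 ✓
Dest=O: 2 rows → Aircraft = J79, J79 ✓
Dest=I: 2 rows → Aircraft takes values {J74, J54} — violation
Dest=V: 1 row → Aircraft = J66 ✓
Dest=K: 1 row → Aircraft = J45 ✓
Dest=S: 1 row → Aircraft = J54 ✓
Dest=J: 1 row → Aircraft = J29 ✓
Dest=Q: 1 row → Aircraft = J21 ✓
Dest=T: 1 row → Aircraft = J28 ✓
Two rows agree on Dest but differ on Aircraft, so Dest -> Aircraft does not hold.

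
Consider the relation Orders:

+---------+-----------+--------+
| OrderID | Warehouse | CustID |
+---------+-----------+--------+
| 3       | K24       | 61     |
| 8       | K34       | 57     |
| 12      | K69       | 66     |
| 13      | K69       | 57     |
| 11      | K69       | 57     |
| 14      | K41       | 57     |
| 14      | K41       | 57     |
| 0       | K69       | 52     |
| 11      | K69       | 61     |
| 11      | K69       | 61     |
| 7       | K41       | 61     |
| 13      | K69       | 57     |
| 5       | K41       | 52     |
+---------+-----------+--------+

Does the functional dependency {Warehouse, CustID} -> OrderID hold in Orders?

(Warehouse=K24, CustID=61): 1 row → OrderID = 3 ✓
(Warehouse=K34, CustID=57): 1 row → OrderID = 8 ✓
(Warehouse=K69, CustID=66): 1 row → OrderID = 12 ✓
(Warehouse=K69, CustID=57): 3 rows → OrderID takes values {13, 11} — violation
(Warehouse=K41, CustID=57): 2 rows → OrderID = 14, 14 ✓
(Warehouse=K69, CustID=52): 1 row → OrderID = 0 ✓
(Warehouse=K69, CustID=61): 2 rows → OrderID = 11, 11 ✓
(Warehouse=K41, CustID=61): 1 row → OrderID = 7 ✓
(Warehouse=K41, CustID=52): 1 row → OrderID = 5 ✓
Two rows agree on {Warehouse, CustID} but differ on OrderID, so {Warehouse, CustID} -> OrderID does not hold.

No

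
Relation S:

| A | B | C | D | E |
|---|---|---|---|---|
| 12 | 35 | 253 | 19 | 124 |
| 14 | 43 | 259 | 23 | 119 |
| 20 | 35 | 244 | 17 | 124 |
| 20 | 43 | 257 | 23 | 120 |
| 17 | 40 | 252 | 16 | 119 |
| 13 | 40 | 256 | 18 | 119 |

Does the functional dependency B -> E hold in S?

No

B=35: 2 rows → E = 124, 124 ✓
B=43: 2 rows → E takes values {119, 120} — violation
B=40: 2 rows → E = 119, 119 ✓
Two rows agree on B but differ on E, so B -> E does not hold.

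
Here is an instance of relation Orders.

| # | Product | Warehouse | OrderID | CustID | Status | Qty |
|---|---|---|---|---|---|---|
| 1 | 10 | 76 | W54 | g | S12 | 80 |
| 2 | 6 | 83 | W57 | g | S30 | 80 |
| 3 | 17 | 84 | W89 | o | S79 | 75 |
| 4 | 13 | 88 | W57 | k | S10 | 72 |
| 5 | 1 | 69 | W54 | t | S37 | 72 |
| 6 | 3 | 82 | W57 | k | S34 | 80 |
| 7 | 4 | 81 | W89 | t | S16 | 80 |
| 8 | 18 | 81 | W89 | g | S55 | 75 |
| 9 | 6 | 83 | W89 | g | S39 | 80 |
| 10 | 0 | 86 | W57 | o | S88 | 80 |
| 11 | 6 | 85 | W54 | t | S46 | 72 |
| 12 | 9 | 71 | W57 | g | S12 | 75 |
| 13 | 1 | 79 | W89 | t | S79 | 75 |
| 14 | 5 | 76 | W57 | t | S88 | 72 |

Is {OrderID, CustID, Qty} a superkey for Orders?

Rows 5 and 11 have the same {OrderID, CustID, Qty} value (OrderID=W54, CustID=t, Qty=72) but are distinct tuples, so {OrderID, CustID, Qty} does not determine every attribute — not a superkey.

No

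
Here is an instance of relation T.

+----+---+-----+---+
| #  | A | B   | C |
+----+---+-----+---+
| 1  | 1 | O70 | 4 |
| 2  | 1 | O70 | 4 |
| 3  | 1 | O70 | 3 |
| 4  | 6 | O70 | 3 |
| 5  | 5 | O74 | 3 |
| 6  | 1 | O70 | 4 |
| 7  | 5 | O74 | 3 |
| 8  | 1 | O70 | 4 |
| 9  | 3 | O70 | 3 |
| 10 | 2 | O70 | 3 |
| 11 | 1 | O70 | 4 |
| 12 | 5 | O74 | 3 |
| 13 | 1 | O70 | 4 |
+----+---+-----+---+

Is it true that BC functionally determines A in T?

(B=O70, C=4): rows 1, 2, 6, 8, 11, 13 → A = 1, 1, 1, 1, 1, 1 ✓
(B=O70, C=3): rows 3, 4, 9, 10 → A takes values {1, 6, 3, 2} — violation
(B=O74, C=3): rows 5, 7, 12 → A = 5, 5, 5 ✓
Two rows agree on BC but differ on A, so BC -> A does not hold.

No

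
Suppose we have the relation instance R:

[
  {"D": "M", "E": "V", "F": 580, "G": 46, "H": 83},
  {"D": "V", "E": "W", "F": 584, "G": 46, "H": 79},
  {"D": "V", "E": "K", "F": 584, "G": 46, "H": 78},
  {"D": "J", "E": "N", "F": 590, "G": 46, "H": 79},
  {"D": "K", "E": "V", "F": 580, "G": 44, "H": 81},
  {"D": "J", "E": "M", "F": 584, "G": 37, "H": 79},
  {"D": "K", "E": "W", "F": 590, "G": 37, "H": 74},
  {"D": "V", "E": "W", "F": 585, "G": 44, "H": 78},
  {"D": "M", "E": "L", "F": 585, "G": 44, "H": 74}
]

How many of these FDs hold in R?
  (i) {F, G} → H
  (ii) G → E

(i) {F, G} → H: (F=584, G=46): 2 rows → H takes values {79, 78} — violation; (F=585, G=44): 2 rows → H takes values {78, 74} — violation — fails.
(ii) G → E: G=46: 4 rows → E takes values {V, W, K, N} — violation; G=44: 3 rows → E takes values {V, W, L} — violation; G=37: 2 rows → E takes values {M, W} — violation — fails.
None of the 2 dependencies hold.

0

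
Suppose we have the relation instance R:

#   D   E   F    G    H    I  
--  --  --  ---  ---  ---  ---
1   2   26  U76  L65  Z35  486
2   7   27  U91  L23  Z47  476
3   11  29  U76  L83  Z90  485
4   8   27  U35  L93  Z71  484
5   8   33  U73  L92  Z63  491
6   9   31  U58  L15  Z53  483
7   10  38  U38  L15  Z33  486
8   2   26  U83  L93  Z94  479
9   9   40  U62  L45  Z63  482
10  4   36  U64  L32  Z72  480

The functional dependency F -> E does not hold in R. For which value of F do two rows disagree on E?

F=U76: rows 1, 3 → E takes values {26, 29} — violation
F=U91: row 2 → E = 27 ✓
F=U35: row 4 → E = 27 ✓
F=U73: row 5 → E = 33 ✓
F=U58: row 6 → E = 31 ✓
F=U38: row 7 → E = 38 ✓
F=U83: row 8 → E = 26 ✓
F=U62: row 9 → E = 40 ✓
F=U64: row 10 → E = 36 ✓
The only F value with inconsistent E is F=U76.

U76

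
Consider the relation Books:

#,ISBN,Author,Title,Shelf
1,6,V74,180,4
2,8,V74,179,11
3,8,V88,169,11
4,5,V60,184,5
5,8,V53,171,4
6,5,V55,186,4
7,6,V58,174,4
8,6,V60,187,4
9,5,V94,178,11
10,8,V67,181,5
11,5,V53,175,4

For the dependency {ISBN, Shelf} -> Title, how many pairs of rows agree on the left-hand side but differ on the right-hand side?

5

(ISBN=6, Shelf=4): violating pairs (1,7), (1,8), (7,8) — 3 pairs.
(ISBN=8, Shelf=11): violating pairs (2,3) — 1 pair.
(ISBN=5, Shelf=4): violating pairs (6,11) — 1 pair.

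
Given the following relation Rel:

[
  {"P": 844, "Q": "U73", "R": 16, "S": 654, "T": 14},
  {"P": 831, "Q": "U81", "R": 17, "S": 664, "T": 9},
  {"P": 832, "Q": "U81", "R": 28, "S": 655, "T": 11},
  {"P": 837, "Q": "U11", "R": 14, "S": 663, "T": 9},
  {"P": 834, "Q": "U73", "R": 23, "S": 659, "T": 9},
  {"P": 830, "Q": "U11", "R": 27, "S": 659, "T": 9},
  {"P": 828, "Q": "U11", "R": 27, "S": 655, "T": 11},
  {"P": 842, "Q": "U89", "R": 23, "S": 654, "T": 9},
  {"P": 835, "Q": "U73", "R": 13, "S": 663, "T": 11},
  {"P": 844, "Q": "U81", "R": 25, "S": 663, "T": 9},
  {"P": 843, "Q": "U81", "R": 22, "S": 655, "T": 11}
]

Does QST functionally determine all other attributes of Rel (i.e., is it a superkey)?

Two distinct rows share (Q=U81, S=655, T=11), so QST does not determine every attribute — not a superkey.

No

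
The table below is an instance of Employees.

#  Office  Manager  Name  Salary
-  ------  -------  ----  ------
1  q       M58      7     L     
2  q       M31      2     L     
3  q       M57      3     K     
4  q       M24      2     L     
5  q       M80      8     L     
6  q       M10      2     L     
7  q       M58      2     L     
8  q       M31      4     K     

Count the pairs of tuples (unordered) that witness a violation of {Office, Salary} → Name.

(Office=q, Salary=L): violating pairs (1,2), (1,4), (1,5), (1,6), (1,7), (2,5), (4,5), (5,6), (5,7) — 9 pairs.
(Office=q, Salary=K): violating pairs (3,8) — 1 pair.

10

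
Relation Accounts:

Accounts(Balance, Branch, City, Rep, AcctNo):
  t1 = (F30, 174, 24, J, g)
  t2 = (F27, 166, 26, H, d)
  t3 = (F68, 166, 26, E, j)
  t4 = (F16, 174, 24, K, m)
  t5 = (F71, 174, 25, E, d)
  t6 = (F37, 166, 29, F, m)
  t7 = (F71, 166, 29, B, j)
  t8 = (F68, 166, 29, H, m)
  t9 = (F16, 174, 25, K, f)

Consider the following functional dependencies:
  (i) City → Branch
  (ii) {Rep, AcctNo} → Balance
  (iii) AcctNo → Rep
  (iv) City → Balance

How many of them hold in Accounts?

(i) City → Branch: every LHS value maps to a single RHS value — holds.
(ii) {Rep, AcctNo} → Balance: every LHS value maps to a single RHS value — holds.
(iii) AcctNo → Rep: AcctNo=d: rows 2, 5 → Rep takes values {H, E} — violation; AcctNo=j: rows 3, 7 → Rep takes values {E, B} — violation; AcctNo=m: rows 4, 6, 8 → Rep takes values {K, F, H} — violation — fails.
(iv) City → Balance: City=24: rows 1, 4 → Balance takes values {F30, F16} — violation; City=26: rows 2, 3 → Balance takes values {F27, F68} — violation; City=25: rows 5, 9 → Balance takes values {F71, F16} — violation; City=29: rows 6, 7, 8 → Balance takes values {F37, F71, F68} — violation — fails.
2 of the 4 dependencies hold.

2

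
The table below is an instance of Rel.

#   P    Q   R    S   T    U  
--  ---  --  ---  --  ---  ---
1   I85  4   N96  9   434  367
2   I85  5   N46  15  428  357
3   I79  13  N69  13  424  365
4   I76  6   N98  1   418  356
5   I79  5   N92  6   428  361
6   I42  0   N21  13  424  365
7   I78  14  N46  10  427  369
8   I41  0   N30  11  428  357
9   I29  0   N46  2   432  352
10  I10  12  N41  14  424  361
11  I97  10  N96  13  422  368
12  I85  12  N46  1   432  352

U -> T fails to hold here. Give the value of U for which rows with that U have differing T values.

U=367: row 1 → T = 434 ✓
U=357: rows 2, 8 → T = 428, 428 ✓
U=365: rows 3, 6 → T = 424, 424 ✓
U=356: row 4 → T = 418 ✓
U=361: rows 5, 10 → T takes values {428, 424} — violation
U=369: row 7 → T = 427 ✓
U=352: rows 9, 12 → T = 432, 432 ✓
U=368: row 11 → T = 422 ✓
The only U value with inconsistent T is U=361.

361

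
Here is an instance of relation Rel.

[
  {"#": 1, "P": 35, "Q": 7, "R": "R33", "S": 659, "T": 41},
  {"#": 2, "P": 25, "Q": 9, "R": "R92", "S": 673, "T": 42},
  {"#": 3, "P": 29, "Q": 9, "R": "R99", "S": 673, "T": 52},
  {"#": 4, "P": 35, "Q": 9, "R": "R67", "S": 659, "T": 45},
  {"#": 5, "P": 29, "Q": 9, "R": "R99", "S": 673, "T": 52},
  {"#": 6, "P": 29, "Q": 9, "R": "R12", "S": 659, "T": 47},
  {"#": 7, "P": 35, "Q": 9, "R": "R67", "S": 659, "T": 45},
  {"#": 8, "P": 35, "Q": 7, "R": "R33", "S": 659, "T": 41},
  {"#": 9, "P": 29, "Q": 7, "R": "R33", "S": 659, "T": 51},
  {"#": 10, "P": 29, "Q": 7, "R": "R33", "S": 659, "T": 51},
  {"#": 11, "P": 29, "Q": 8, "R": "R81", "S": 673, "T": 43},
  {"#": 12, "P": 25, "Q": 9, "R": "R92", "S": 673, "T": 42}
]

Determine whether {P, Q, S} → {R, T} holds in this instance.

(P=35, Q=7, S=659): rows 1, 8 → {R,T} = (R33, 41), (R33, 41) ✓
(P=25, Q=9, S=673): rows 2, 12 → {R,T} = (R92, 42), (R92, 42) ✓
(P=29, Q=9, S=673): rows 3, 5 → {R,T} = (R99, 52), (R99, 52) ✓
(P=35, Q=9, S=659): rows 4, 7 → {R,T} = (R67, 45), (R67, 45) ✓
(P=29, Q=9, S=659): row 6 → {R,T} = (R12, 47) ✓
(P=29, Q=7, S=659): rows 9, 10 → {R,T} = (R33, 51), (R33, 51) ✓
(P=29, Q=8, S=673): row 11 → {R,T} = (R81, 43) ✓
Every {P, Q, S} value is associated with a single {R, T} value, so {P, Q, S} → {R, T} holds.

Yes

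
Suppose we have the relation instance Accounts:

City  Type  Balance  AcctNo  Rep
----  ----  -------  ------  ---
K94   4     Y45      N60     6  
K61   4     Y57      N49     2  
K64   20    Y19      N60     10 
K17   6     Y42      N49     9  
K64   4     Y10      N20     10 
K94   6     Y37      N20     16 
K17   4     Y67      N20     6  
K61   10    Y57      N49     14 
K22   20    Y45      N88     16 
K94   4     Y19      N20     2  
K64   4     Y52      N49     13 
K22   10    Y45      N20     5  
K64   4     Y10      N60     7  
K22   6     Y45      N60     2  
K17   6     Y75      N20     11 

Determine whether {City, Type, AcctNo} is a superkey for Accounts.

All 15 rows have distinct {City, Type, AcctNo} values, so {City, Type, AcctNo} → (all attributes) holds and {City, Type, AcctNo} is a superkey.

Yes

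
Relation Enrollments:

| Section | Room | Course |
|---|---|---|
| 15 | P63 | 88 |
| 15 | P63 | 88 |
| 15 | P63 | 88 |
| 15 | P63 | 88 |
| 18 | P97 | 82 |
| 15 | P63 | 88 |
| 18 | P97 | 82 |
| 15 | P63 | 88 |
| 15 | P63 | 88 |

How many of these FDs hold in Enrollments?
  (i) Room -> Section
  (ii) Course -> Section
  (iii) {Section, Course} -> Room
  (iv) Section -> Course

(i) Room -> Section: every LHS value maps to a single RHS value — holds.
(ii) Course -> Section: every LHS value maps to a single RHS value — holds.
(iii) {Section, Course} -> Room: every LHS value maps to a single RHS value — holds.
(iv) Section -> Course: every LHS value maps to a single RHS value — holds.
4 of the 4 dependencies hold.

4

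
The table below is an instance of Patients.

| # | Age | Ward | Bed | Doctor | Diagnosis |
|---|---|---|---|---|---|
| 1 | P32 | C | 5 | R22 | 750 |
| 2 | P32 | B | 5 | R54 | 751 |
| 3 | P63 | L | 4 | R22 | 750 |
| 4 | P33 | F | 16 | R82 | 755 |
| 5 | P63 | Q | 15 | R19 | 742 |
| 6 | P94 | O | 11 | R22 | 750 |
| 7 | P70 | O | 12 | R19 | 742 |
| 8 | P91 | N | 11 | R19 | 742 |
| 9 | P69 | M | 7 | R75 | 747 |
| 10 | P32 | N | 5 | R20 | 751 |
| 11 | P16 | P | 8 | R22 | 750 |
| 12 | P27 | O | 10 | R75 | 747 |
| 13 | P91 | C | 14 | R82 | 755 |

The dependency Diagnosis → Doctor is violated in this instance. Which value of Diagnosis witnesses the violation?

Diagnosis=750: rows 1, 3, 6, 11 → Doctor = R22, R22, R22, R22 ✓
Diagnosis=751: rows 2, 10 → Doctor takes values {R54, R20} — violation
Diagnosis=755: rows 4, 13 → Doctor = R82, R82 ✓
Diagnosis=742: rows 5, 7, 8 → Doctor = R19, R19, R19 ✓
Diagnosis=747: rows 9, 12 → Doctor = R75, R75 ✓
The only Diagnosis value with inconsistent Doctor is Diagnosis=751.

751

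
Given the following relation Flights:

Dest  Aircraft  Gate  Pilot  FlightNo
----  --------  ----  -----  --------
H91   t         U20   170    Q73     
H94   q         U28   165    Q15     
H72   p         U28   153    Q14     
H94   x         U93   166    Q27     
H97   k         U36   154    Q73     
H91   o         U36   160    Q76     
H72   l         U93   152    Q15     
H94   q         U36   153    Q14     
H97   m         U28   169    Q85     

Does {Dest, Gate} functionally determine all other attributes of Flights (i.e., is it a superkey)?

All 9 rows have distinct {Dest, Gate} values, so {Dest, Gate} → (all attributes) holds and {Dest, Gate} is a superkey.

Yes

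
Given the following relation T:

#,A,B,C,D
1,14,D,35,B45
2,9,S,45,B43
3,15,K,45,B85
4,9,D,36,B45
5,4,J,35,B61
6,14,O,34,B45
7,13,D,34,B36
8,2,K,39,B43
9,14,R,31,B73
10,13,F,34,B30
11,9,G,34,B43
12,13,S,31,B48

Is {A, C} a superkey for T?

No

Rows 7 and 10 have the same {A, C} value (A=13, C=34) but are distinct tuples, so {A, C} does not determine every attribute — not a superkey.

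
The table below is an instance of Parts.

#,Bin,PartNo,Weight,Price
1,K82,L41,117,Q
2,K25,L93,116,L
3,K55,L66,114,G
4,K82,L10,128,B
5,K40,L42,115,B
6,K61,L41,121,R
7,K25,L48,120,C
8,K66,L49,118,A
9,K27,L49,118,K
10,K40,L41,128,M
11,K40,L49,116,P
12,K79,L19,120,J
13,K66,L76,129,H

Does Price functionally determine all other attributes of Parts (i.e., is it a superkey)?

Rows 4 and 5 have the same Price value Price=B but are distinct tuples, so Price does not determine every attribute — not a superkey.

No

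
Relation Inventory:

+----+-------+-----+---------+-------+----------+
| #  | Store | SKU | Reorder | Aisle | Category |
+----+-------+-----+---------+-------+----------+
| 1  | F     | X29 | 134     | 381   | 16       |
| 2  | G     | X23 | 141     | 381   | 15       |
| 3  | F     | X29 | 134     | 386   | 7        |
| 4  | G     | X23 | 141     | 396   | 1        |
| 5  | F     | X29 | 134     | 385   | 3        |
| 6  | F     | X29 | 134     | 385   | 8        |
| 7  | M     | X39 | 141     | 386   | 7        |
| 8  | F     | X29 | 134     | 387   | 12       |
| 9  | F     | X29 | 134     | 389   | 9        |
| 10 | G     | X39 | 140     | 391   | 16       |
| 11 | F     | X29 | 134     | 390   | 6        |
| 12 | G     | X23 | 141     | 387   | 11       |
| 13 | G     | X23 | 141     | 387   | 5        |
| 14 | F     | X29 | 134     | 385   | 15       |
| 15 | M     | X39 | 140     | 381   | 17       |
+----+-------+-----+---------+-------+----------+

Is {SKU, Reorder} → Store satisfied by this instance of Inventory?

(SKU=X29, Reorder=134): rows 1, 3, 5, 6, 8, 9, 11, 14 → Store = F, F, F, F, F, F, F, F ✓
(SKU=X23, Reorder=141): rows 2, 4, 12, 13 → Store = G, G, G, G ✓
(SKU=X39, Reorder=141): row 7 → Store = M ✓
(SKU=X39, Reorder=140): rows 10, 15 → Store takes values {G, M} — violation
Two rows agree on {SKU, Reorder} but differ on Store, so {SKU, Reorder} → Store does not hold.

No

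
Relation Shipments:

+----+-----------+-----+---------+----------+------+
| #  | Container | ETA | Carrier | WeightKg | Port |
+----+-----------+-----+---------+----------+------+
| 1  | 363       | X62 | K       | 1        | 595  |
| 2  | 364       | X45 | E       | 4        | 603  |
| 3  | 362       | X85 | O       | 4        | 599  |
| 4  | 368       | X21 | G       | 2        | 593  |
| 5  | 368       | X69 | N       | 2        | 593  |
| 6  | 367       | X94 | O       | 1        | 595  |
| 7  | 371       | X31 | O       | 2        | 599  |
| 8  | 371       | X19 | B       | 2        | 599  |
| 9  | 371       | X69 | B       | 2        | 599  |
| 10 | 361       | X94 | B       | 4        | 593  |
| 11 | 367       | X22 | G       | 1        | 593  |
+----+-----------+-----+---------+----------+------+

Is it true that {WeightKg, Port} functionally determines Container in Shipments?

(WeightKg=1, Port=595): rows 1, 6 → Container takes values {363, 367} — violation
(WeightKg=4, Port=603): row 2 → Container = 364 ✓
(WeightKg=4, Port=599): row 3 → Container = 362 ✓
(WeightKg=2, Port=593): rows 4, 5 → Container = 368, 368 ✓
(WeightKg=2, Port=599): rows 7, 8, 9 → Container = 371, 371, 371 ✓
(WeightKg=4, Port=593): row 10 → Container = 361 ✓
(WeightKg=1, Port=593): row 11 → Container = 367 ✓
Two rows agree on {WeightKg, Port} but differ on Container, so {WeightKg, Port} -> Container does not hold.

No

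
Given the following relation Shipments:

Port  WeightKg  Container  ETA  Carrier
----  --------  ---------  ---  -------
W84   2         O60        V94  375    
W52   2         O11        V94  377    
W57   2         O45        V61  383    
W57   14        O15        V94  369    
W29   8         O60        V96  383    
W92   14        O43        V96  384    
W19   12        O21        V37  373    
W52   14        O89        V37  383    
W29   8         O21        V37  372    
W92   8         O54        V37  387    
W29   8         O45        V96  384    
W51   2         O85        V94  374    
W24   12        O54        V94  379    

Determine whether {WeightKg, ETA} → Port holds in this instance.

(WeightKg=2, ETA=V94): 3 rows → Port takes values {W84, W52, W51} — violation
(WeightKg=2, ETA=V61): 1 row → Port = W57 ✓
(WeightKg=14, ETA=V94): 1 row → Port = W57 ✓
(WeightKg=8, ETA=V96): 2 rows → Port = W29, W29 ✓
(WeightKg=14, ETA=V96): 1 row → Port = W92 ✓
(WeightKg=12, ETA=V37): 1 row → Port = W19 ✓
(WeightKg=14, ETA=V37): 1 row → Port = W52 ✓
(WeightKg=8, ETA=V37): 2 rows → Port takes values {W29, W92} — violation
(WeightKg=12, ETA=V94): 1 row → Port = W24 ✓
Two rows agree on {WeightKg, ETA} but differ on Port, so {WeightKg, ETA} → Port does not hold.

No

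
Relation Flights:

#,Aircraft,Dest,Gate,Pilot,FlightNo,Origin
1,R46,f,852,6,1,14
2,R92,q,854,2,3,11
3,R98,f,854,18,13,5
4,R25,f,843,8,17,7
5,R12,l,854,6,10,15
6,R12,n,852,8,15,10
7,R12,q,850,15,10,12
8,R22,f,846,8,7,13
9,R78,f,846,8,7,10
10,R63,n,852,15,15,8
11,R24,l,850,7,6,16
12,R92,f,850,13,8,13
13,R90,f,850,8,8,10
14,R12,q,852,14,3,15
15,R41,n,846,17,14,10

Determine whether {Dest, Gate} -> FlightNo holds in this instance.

Yes

(Dest=f, Gate=852): row 1 → FlightNo = 1 ✓
(Dest=q, Gate=854): row 2 → FlightNo = 3 ✓
(Dest=f, Gate=854): row 3 → FlightNo = 13 ✓
(Dest=f, Gate=843): row 4 → FlightNo = 17 ✓
(Dest=l, Gate=854): row 5 → FlightNo = 10 ✓
(Dest=n, Gate=852): rows 6, 10 → FlightNo = 15, 15 ✓
(Dest=q, Gate=850): row 7 → FlightNo = 10 ✓
(Dest=f, Gate=846): rows 8, 9 → FlightNo = 7, 7 ✓
(Dest=l, Gate=850): row 11 → FlightNo = 6 ✓
(Dest=f, Gate=850): rows 12, 13 → FlightNo = 8, 8 ✓
(Dest=q, Gate=852): row 14 → FlightNo = 3 ✓
(Dest=n, Gate=846): row 15 → FlightNo = 14 ✓
Every {Dest, Gate} value is associated with a single FlightNo value, so {Dest, Gate} -> FlightNo holds.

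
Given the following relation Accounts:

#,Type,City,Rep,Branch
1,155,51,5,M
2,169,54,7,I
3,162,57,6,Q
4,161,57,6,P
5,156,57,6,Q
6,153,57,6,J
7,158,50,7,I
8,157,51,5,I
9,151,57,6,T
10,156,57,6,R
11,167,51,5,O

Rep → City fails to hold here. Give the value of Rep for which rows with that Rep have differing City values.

Rep=5: rows 1, 8, 11 → City = 51, 51, 51 ✓
Rep=7: rows 2, 7 → City takes values {54, 50} — violation
Rep=6: rows 3, 4, 5, 6, 9, 10 → City = 57, 57, 57, 57, 57, 57 ✓
The only Rep value with inconsistent City is Rep=7.

7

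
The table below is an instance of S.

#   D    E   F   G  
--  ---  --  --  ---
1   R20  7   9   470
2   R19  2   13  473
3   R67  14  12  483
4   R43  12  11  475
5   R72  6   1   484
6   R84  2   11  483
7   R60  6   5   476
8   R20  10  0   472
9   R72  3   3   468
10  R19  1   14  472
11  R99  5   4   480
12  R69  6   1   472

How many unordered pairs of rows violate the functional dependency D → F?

3

D=R20: violating pairs (1,8) — 1 pair.
D=R19: violating pairs (2,10) — 1 pair.
D=R72: violating pairs (5,9) — 1 pair.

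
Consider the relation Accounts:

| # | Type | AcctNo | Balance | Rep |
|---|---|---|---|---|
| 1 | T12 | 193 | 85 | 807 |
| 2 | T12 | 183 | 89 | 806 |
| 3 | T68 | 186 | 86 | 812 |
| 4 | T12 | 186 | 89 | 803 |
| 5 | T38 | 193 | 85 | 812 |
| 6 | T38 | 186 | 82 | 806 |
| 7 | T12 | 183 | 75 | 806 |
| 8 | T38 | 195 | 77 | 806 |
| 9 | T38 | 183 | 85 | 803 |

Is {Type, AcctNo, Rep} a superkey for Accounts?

No

Rows 2 and 7 have the same {Type, AcctNo, Rep} value (Type=T12, AcctNo=183, Rep=806) but are distinct tuples, so {Type, AcctNo, Rep} does not determine every attribute — not a superkey.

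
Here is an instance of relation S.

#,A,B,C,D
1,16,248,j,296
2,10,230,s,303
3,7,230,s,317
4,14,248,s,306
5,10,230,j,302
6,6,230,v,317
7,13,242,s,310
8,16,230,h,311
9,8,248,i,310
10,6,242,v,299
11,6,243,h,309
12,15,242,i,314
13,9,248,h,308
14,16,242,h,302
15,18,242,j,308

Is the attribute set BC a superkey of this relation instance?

No

Rows 2 and 3 have the same BC value (B=230, C=s) but are distinct tuples, so BC does not determine every attribute — not a superkey.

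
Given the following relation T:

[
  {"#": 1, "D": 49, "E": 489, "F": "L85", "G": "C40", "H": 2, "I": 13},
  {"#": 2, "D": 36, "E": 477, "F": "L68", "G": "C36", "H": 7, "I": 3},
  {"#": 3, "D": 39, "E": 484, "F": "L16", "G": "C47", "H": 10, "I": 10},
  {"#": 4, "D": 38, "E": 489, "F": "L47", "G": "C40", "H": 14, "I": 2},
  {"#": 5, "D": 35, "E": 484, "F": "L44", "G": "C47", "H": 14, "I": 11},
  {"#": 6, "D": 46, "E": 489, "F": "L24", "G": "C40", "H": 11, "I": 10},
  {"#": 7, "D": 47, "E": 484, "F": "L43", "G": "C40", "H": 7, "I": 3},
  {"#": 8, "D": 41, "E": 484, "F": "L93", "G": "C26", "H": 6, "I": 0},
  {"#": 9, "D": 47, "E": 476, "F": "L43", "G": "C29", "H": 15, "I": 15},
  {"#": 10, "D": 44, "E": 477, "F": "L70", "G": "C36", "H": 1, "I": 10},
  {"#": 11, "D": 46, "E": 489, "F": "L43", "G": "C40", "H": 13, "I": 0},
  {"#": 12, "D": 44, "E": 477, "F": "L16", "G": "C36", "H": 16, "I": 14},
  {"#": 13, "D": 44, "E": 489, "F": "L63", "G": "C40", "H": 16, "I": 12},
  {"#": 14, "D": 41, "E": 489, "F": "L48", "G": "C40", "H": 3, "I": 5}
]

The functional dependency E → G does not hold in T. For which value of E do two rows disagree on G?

484

E=489: rows 1, 4, 6, 11, 13, 14 → G = C40, C40, C40, C40, C40, C40 ✓
E=477: rows 2, 10, 12 → G = C36, C36, C36 ✓
E=484: rows 3, 5, 7, 8 → G takes values {C47, C40, C26} — violation
E=476: row 9 → G = C29 ✓
The only E value with inconsistent G is E=484.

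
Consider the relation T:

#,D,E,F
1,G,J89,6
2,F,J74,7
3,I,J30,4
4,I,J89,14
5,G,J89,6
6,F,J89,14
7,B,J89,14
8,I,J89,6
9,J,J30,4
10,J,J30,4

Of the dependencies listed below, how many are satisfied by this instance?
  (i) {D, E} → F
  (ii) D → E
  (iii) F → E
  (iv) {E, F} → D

(i) {D, E} → F: (D=I, E=J89): rows 4, 8 → F takes values {14, 6} — violation — fails.
(ii) D → E: D=F: rows 2, 6 → E takes values {J74, J89} — violation; D=I: rows 3, 4, 8 → E takes values {J30, J89} — violation — fails.
(iii) F → E: every LHS value maps to a single RHS value — holds.
(iv) {E, F} → D: (E=J89, F=6): rows 1, 5, 8 → D takes values {G, I} — violation; (E=J30, F=4): rows 3, 9, 10 → D takes values {I, J} — violation; (E=J89, F=14): rows 4, 6, 7 → D takes values {I, F, B} — violation — fails.
1 of the 4 dependencies holds.

1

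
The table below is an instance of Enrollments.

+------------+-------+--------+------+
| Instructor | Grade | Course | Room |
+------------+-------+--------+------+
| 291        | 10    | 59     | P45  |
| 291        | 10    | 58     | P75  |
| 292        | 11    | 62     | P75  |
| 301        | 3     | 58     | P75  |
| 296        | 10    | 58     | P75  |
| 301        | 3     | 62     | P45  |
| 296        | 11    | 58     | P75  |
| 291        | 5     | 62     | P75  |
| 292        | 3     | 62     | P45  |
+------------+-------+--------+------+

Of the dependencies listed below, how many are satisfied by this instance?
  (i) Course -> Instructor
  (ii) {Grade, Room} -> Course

0

(i) Course -> Instructor: Course=58: 4 rows → Instructor takes values {291, 301, 296} — violation; Course=62: 4 rows → Instructor takes values {292, 301, 291} — violation — fails.
(ii) {Grade, Room} -> Course: (Grade=11, Room=P75): 2 rows → Course takes values {62, 58} — violation — fails.
None of the 2 dependencies hold.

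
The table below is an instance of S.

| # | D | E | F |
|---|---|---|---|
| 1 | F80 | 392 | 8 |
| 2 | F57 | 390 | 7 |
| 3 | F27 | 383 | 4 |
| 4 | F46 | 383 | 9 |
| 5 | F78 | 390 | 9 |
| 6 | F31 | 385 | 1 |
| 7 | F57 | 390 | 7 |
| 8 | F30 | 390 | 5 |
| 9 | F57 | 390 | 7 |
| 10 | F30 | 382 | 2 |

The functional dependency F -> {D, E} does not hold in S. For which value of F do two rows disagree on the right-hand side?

F=8: row 1 → {D,E} = (F80, 392) ✓
F=7: rows 2, 7, 9 → {D,E} = (F57, 390), (F57, 390), (F57, 390) ✓
F=4: row 3 → {D,E} = (F27, 383) ✓
F=9: rows 4, 5 → {D,E} takes values {(F46, 383), (F78, 390)} — violation
F=1: row 6 → {D,E} = (F31, 385) ✓
F=5: row 8 → {D,E} = (F30, 390) ✓
F=2: row 10 → {D,E} = (F30, 382) ✓
The only F value with inconsistent RHS is F=9.

9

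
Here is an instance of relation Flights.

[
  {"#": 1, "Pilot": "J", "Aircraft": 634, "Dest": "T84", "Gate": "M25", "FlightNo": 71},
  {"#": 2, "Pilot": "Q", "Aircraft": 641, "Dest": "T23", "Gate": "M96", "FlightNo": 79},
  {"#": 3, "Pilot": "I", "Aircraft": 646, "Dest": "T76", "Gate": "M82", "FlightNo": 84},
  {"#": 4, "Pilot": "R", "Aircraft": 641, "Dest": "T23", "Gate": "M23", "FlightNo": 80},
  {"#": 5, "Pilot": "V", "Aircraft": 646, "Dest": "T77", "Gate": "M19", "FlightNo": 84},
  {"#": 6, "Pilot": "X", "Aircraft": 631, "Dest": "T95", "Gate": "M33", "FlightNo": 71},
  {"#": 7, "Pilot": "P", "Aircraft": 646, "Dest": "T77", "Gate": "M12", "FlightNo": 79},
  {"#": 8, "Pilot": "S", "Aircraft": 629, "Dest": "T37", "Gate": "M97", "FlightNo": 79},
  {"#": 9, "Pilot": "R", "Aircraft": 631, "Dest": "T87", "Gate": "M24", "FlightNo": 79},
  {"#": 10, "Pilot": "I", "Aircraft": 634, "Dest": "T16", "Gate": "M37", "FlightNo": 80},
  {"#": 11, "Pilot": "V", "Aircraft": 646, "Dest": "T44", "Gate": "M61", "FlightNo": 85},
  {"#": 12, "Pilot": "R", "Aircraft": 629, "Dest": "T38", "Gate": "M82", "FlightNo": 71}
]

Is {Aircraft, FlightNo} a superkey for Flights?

No

Rows 3 and 5 have the same {Aircraft, FlightNo} value (Aircraft=646, FlightNo=84) but are distinct tuples, so {Aircraft, FlightNo} does not determine every attribute — not a superkey.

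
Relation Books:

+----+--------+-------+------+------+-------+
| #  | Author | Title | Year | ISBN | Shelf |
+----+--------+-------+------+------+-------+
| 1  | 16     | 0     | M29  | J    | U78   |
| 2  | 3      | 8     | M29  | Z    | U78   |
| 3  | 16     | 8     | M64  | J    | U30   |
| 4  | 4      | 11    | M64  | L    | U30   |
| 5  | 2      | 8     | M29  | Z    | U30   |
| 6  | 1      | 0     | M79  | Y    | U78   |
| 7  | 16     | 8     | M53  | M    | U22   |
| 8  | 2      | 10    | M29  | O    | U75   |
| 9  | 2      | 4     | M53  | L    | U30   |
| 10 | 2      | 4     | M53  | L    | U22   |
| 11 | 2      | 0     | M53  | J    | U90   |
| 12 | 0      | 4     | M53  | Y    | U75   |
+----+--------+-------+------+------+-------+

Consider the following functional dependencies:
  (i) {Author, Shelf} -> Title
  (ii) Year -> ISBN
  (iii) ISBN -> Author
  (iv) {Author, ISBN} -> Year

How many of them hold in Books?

0

(i) {Author, Shelf} -> Title: (Author=2, Shelf=U30): rows 5, 9 → Title takes values {8, 4} — violation — fails.
(ii) Year -> ISBN: Year=M29: rows 1, 2, 5, 8 → ISBN takes values {J, Z, O} — violation; Year=M64: rows 3, 4 → ISBN takes values {J, L} — violation; Year=M53: rows 7, 9, 10, 11, 12 → ISBN takes values {M, L, J, Y} — violation — fails.
(iii) ISBN -> Author: ISBN=J: rows 1, 3, 11 → Author takes values {16, 2} — violation; ISBN=Z: rows 2, 5 → Author takes values {3, 2} — violation; ISBN=L: rows 4, 9, 10 → Author takes values {4, 2} — violation; ISBN=Y: rows 6, 12 → Author takes values {1, 0} — violation — fails.
(iv) {Author, ISBN} -> Year: (Author=16, ISBN=J): rows 1, 3 → Year takes values {M29, M64} — violation — fails.
None of the 4 dependencies hold.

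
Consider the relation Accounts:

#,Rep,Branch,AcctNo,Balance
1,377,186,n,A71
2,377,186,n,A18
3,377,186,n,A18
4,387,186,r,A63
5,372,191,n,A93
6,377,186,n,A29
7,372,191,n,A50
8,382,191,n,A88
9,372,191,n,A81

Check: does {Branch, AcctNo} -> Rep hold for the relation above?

(Branch=186, AcctNo=n): rows 1, 2, 3, 6 → Rep = 377, 377, 377, 377 ✓
(Branch=186, AcctNo=r): row 4 → Rep = 387 ✓
(Branch=191, AcctNo=n): rows 5, 7, 8, 9 → Rep takes values {372, 382} — violation
Two rows agree on {Branch, AcctNo} but differ on Rep, so {Branch, AcctNo} -> Rep does not hold.

No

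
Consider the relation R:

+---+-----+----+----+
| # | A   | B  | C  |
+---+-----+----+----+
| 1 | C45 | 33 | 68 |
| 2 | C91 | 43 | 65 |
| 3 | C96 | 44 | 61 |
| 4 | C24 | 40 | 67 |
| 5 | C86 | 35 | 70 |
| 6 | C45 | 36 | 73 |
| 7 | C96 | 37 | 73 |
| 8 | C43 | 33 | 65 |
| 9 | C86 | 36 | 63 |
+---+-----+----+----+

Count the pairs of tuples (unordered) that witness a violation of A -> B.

A=C45: violating pairs (1,6) — 1 pair.
A=C96: violating pairs (3,7) — 1 pair.
A=C86: violating pairs (5,9) — 1 pair.

3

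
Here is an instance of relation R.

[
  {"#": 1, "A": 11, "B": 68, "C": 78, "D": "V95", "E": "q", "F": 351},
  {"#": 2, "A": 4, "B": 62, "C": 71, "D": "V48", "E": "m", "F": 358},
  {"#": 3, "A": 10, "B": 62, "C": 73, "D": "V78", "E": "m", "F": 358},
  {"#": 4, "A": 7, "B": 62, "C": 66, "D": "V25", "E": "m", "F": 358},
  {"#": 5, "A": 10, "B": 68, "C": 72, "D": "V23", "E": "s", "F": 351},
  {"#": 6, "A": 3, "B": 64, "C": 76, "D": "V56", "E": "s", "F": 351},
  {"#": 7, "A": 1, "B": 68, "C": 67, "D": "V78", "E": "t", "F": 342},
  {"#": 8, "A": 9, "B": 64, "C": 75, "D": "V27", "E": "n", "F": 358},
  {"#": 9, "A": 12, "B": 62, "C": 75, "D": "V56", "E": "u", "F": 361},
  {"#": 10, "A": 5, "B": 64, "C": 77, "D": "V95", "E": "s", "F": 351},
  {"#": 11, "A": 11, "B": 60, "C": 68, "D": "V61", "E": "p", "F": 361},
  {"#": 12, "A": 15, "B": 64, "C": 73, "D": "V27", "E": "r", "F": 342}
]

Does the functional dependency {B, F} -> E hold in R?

No

(B=68, F=351): rows 1, 5 → E takes values {q, s} — violation
(B=62, F=358): rows 2, 3, 4 → E = m, m, m ✓
(B=64, F=351): rows 6, 10 → E = s, s ✓
(B=68, F=342): row 7 → E = t ✓
(B=64, F=358): row 8 → E = n ✓
(B=62, F=361): row 9 → E = u ✓
(B=60, F=361): row 11 → E = p ✓
(B=64, F=342): row 12 → E = r ✓
Two rows agree on {B, F} but differ on E, so {B, F} -> E does not hold.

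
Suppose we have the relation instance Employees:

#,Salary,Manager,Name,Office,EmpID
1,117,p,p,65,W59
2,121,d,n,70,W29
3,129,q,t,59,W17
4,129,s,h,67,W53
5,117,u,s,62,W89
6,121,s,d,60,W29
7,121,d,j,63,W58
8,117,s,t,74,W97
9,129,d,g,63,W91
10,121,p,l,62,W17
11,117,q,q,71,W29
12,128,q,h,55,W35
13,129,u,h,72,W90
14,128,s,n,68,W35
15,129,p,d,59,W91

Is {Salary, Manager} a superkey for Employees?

No

Rows 2 and 7 have the same {Salary, Manager} value (Salary=121, Manager=d) but are distinct tuples, so {Salary, Manager} does not determine every attribute — not a superkey.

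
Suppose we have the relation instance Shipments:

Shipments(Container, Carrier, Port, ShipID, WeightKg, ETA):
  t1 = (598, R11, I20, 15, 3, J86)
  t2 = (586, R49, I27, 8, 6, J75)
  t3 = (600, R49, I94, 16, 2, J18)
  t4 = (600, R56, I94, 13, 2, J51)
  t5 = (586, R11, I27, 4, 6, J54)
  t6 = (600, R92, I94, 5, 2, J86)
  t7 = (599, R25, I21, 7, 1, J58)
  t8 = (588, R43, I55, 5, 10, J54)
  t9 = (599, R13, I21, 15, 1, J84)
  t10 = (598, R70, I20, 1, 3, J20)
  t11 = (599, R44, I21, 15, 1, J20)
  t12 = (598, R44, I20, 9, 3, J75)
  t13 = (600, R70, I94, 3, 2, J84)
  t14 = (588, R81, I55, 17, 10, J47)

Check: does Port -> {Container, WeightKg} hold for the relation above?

Port=I20: rows 1, 10, 12 → {Container,WeightKg} = (598, 3), (598, 3), (598, 3) ✓
Port=I27: rows 2, 5 → {Container,WeightKg} = (586, 6), (586, 6) ✓
Port=I94: rows 3, 4, 6, 13 → {Container,WeightKg} = (600, 2), (600, 2), (600, 2), (600, 2) ✓
Port=I21: rows 7, 9, 11 → {Container,WeightKg} = (599, 1), (599, 1), (599, 1) ✓
Port=I55: rows 8, 14 → {Container,WeightKg} = (588, 10), (588, 10) ✓
Every Port value is associated with a single {Container, WeightKg} value, so Port -> {Container, WeightKg} holds.

Yes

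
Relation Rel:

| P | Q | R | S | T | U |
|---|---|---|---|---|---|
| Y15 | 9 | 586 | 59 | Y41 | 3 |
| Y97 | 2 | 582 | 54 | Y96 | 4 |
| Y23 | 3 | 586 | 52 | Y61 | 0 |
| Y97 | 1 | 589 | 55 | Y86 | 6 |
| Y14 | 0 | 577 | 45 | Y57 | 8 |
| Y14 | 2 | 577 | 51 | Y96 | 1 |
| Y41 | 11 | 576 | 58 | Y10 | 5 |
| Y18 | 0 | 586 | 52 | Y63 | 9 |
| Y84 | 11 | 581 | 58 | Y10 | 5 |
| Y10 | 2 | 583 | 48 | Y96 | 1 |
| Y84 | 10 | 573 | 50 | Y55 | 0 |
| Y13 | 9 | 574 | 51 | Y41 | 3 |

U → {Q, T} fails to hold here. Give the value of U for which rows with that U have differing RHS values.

U=3: 2 rows → {Q,T} = (9, Y41), (9, Y41) ✓
U=4: 1 row → {Q,T} = (2, Y96) ✓
U=0: 2 rows → {Q,T} takes values {(3, Y61), (10, Y55)} — violation
U=6: 1 row → {Q,T} = (1, Y86) ✓
U=8: 1 row → {Q,T} = (0, Y57) ✓
U=1: 2 rows → {Q,T} = (2, Y96), (2, Y96) ✓
U=5: 2 rows → {Q,T} = (11, Y10), (11, Y10) ✓
U=9: 1 row → {Q,T} = (0, Y63) ✓
The only U value with inconsistent RHS is U=0.

0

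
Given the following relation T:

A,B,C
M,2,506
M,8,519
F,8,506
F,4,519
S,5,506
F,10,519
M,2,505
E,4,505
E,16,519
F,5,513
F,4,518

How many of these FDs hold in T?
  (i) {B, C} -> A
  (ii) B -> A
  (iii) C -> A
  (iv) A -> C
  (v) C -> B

(i) {B, C} -> A: every LHS value maps to a single RHS value — holds.
(ii) B -> A: B=8: 2 rows → A takes values {M, F} — violation; B=4: 3 rows → A takes values {F, E} — violation; B=5: 2 rows → A takes values {S, F} — violation — fails.
(iii) C -> A: C=506: 3 rows → A takes values {M, F, S} — violation; C=519: 4 rows → A takes values {M, F, E} — violation; C=505: 2 rows → A takes values {M, E} — violation — fails.
(iv) A -> C: A=M: 3 rows → C takes values {506, 519, 505} — violation; A=F: 5 rows → C takes values {506, 519, 513, 518} — violation; A=E: 2 rows → C takes values {505, 519} — violation — fails.
(v) C -> B: C=506: 3 rows → B takes values {2, 8, 5} — violation; C=519: 4 rows → B takes values {8, 4, 10, 16} — violation; C=505: 2 rows → B takes values {2, 4} — violation — fails.
1 of the 5 dependencies holds.

1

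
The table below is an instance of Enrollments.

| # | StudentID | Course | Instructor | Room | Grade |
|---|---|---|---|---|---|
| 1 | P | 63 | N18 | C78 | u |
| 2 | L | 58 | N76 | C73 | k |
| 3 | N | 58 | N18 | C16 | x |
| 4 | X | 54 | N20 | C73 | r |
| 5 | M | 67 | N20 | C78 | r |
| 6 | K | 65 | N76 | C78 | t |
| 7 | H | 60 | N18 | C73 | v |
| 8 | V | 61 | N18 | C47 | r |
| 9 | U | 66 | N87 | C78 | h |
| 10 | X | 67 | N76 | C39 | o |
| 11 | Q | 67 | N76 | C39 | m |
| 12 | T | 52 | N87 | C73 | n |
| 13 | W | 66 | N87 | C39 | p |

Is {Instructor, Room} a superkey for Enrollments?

No

Rows 10 and 11 have the same {Instructor, Room} value (Instructor=N76, Room=C39) but are distinct tuples, so {Instructor, Room} does not determine every attribute — not a superkey.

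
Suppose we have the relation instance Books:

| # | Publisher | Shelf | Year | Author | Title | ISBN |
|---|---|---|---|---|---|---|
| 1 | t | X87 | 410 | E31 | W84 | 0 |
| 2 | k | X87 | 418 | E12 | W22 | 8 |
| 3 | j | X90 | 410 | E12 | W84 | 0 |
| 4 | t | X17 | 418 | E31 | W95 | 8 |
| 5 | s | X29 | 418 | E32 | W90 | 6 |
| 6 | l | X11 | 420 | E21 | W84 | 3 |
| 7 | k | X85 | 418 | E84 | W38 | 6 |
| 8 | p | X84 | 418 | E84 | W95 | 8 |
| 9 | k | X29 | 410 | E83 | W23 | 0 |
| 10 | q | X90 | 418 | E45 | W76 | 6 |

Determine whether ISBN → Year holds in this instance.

ISBN=0: rows 1, 3, 9 → Year = 410, 410, 410 ✓
ISBN=8: rows 2, 4, 8 → Year = 418, 418, 418 ✓
ISBN=6: rows 5, 7, 10 → Year = 418, 418, 418 ✓
ISBN=3: row 6 → Year = 420 ✓
Every ISBN value is associated with a single Year value, so ISBN → Year holds.

Yes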